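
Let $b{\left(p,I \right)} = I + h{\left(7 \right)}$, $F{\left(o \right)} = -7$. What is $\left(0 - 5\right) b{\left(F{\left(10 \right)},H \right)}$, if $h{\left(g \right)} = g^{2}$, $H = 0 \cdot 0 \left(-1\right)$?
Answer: $-245$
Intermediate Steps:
$H = 0$ ($H = 0 \left(-1\right) = 0$)
$b{\left(p,I \right)} = 49 + I$ ($b{\left(p,I \right)} = I + 7^{2} = I + 49 = 49 + I$)
$\left(0 - 5\right) b{\left(F{\left(10 \right)},H \right)} = \left(0 - 5\right) \left(49 + 0\right) = \left(0 - 5\right) 49 = \left(-5\right) 49 = -245$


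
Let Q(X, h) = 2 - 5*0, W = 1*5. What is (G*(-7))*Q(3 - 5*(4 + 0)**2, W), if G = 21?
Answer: -294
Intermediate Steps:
W = 5
Q(X, h) = 2 (Q(X, h) = 2 + 0 = 2)
(G*(-7))*Q(3 - 5*(4 + 0)**2, W) = (21*(-7))*2 = -147*2 = -294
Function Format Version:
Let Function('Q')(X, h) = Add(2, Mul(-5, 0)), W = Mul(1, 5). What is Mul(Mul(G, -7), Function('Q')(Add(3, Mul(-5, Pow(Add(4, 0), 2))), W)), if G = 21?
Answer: -294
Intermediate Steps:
W = 5
Function('Q')(X, h) = 2 (Function('Q')(X, h) = Add(2, 0) = 2)
Mul(Mul(G, -7), Function('Q')(Add(3, Mul(-5, Pow(Add(4, 0), 2))), W)) = Mul(Mul(21, -7), 2) = Mul(-147, 2) = -294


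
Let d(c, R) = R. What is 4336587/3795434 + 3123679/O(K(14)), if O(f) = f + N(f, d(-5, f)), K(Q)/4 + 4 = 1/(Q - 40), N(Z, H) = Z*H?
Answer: 500948914752281/39254276145 ≈ 12762.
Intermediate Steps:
N(Z, H) = H*Z
K(Q) = -16 + 4/(-40 + Q) (K(Q) = -16 + 4/(Q - 40) = -16 + 4/(-40 + Q))
O(f) = f + f² (O(f) = f + f*f = f + f²)
4336587/3795434 + 3123679/O(K(14)) = 4336587/3795434 + 3123679/(((4*(161 - 4*14)/(-40 + 14))*(1 + 4*(161 - 4*14)/(-40 + 14)))) = 4336587*(1/3795434) + 3123679/(((4*(161 - 56)/(-26))*(1 + 4*(161 - 56)/(-26)))) = 4336587/3795434 + 3123679/(((4*(-1/26)*105)*(1 + 4*(-1/26)*105))) = 4336587/3795434 + 3123679/((-210*(1 - 210/13)/13)) = 4336587/3795434 + 3123679/((-210/13*(-197/13))) = 4336587/3795434 + 3123679/(41370/169) = 4336587/3795434 + 3123679*(169/41370) = 4336587/3795434 + 527901751/41370 = 500948914752281/39254276145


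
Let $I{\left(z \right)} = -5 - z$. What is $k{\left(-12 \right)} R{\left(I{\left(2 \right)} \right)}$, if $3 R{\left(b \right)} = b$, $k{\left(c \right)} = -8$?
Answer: $\frac{56}{3} \approx 18.667$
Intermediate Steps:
$R{\left(b \right)} = \frac{b}{3}$
$k{\left(-12 \right)} R{\left(I{\left(2 \right)} \right)} = - 8 \frac{-5 - 2}{3} = - 8 \cdot \frac{1}{3} \left(-7\right) = \left(-8\right) \left(- \frac{7}{3}\right) = \frac{56}{3}$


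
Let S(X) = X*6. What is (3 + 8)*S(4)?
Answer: 264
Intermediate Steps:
S(X) = 6*X
(3 + 8)*S(4) = (3 + 8)*(6*4) = 11*24 = 264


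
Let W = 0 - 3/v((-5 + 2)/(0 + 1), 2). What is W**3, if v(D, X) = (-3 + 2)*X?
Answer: 27/8 ≈ 3.3750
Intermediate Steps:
v(D, X) = -X
W = 3/2 (W = 0 - 3/(-1*2) = 0 - 3/(-2) = 0 - 1/2*(-3) = 0 + 3/2 = 3/2 ≈ 1.5000)
W**3 = (3/2)**3 = 27/8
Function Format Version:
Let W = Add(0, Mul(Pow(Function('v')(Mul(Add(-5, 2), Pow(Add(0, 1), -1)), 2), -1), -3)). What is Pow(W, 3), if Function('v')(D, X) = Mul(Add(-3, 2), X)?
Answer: Rational(27, 8) ≈ 3.3750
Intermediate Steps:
Function('v')(D, X) = Mul(-1, X)
W = Rational(3, 2) (W = Add(0, Mul(Pow(Mul(-1, 2), -1), -3)) = Add(0, Mul(Pow(-2, -1), -3)) = Add(0, Mul(Rational(-1, 2), -3)) = Add(0, Rational(3, 2)) = Rational(3, 2) ≈ 1.5000)
Pow(W, 3) = Pow(Rational(3, 2), 3) = Rational(27, 8)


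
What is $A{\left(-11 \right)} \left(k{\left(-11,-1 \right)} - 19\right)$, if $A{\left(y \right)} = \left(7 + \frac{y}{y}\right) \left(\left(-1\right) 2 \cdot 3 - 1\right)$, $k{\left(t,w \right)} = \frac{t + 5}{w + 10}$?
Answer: $\frac{3304}{3} \approx 1101.3$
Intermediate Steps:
$k{\left(t,w \right)} = \frac{5 + t}{10 + w}$
$A{\left(y \right)} = -56$ ($A{\left(y \right)} = \left(7 + 1\right) \left(\left(-2\right) 3 - 1\right) = 8 \left(-6 - 1\right) = 8 \left(-7\right) = -56$)
$A{\left(-11 \right)} \left(k{\left(-11,-1 \right)} - 19\right) = - 56 \left(\frac{5 - 11}{10 - 1} - 19\right) = - 56 \left(\frac{1}{9} \left(-6\right) - 19\right) = - 56 \left(- \frac{2}{3} - 19\right) = \left(-56\right) \left(- \frac{59}{3}\right) = \frac{3304}{3}$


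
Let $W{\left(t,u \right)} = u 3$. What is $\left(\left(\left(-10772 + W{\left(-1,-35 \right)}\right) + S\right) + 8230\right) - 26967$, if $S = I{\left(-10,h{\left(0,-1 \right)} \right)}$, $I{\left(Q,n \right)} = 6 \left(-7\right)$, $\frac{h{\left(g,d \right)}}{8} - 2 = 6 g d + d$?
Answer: $-29656$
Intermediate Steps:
$h{\left(g,d \right)} = 16 + 8 d + 48 d g$ ($h{\left(g,d \right)} = 16 + 8 \left(6 g d + d\right) = 16 + 8 \left(6 d g + d\right) = 16 + 8 \left(d + 6 d g\right) = 16 + \left(8 d + 48 d g\right) = 16 + 8 d + 48 d g$)
$I{\left(Q,n \right)} = -42$
$W{\left(t,u \right)} = 3 u$
$S = -42$
$\left(\left(\left(-10772 + W{\left(-1,-35 \right)}\right) + S\right) + 8230\right) - 26967 = \left(\left(\left(-10772 + 3 \left(-35\right)\right) - 42\right) + 8230\right) - 26967 = \left(\left(\left(-10772 - 105\right) - 42\right) + 8230\right) - 26967 = \left(\left(-10877 - 42\right) + 8230\right) - 26967 = \left(-10919 + 8230\right) - 26967 = -2689 - 26967 = -29656$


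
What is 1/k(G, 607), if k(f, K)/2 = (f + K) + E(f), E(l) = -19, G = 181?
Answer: 1/1538 ≈ 0.00065020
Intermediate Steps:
k(f, K) = -38 + 2*K + 2*f (k(f, K) = 2*((f + K) - 19) = 2*((K + f) - 19) = 2*(-19 + K + f) = -38 + 2*K + 2*f)
1/k(G, 607) = 1/(-38 + 2*607 + 2*181) = 1/(-38 + 1214 + 362) = 1/1538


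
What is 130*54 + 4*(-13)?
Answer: 6968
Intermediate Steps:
130*54 + 4*(-13) = 7020 - 52 = 6968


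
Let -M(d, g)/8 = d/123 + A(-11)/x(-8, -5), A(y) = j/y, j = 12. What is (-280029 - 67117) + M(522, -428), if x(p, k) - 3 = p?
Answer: -782894726/2255 ≈ -3.4718e+5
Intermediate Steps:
x(p, k) = 3 + p
A(y) = 12/y
M(d, g) = -96/55 - 8*d/123 (M(d, g) = -8*(d/123 + (12/(-11))/(3 - 8)) = -8*(d*(1/123) + (12*(-1/11))/(-5)) = -8*(d/123 - 12/11*(-⅕)) = -8*(d/123 + 12/55) = -8*(12/55 + d/123) = -96/55 - 8*d/123)
(-280029 - 67117) + M(522, -428) = (-280029 - 67117) + (-96/55 - 8/123*522) = -347146 + (-96/55 - 1392/41) = -347146 - 80496/2255 = -782894726/2255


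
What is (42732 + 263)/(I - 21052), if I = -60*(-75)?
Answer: -42995/16552 ≈ -2.5976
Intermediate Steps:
I = 4500
(42732 + 263)/(I - 21052) = (42732 + 263)/(4500 - 21052) = 42995/(-16552) = 42995*(-1/16552) = -42995/16552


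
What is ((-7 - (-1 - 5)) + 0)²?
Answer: 1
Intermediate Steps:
((-7 - (-1 - 5)) + 0)² = ((-7 - 1*(-6)) + 0)² = ((-7 + 6) + 0)² = (-1 + 0)² = (-1)² = 1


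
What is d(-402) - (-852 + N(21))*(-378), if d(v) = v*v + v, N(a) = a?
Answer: -152916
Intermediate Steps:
d(v) = v + v² (d(v) = v² + v = v + v²)
d(-402) - (-852 + N(21))*(-378) = -402*(1 - 402) - (-852 + 21)*(-378) = -402*(-401) - (-831)*(-378) = 161202 - 1*314118 = 161202 - 314118 = -152916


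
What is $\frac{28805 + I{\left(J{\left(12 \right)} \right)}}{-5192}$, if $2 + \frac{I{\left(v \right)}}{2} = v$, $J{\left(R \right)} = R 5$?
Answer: $- \frac{28921}{5192} \approx -5.5703$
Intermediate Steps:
$J{\left(R \right)} = 5 R$
$I{\left(v \right)} = -4 + 2 v$
$\frac{28805 + I{\left(J{\left(12 \right)} \right)}}{-5192} = \frac{28805 - \left(4 - 2 \cdot 5 \cdot 12\right)}{-5192} = \left(28805 + \left(-4 + 2 \cdot 60\right)\right) \left(- \frac{1}{5192}\right) = \left(28805 + \left(-4 + 120\right)\right) \left(- \frac{1}{5192}\right) = \left(28805 + 116\right) \left(- \frac{1}{5192}\right) = 28921 \left(- \frac{1}{5192}\right) = - \frac{28921}{5192}$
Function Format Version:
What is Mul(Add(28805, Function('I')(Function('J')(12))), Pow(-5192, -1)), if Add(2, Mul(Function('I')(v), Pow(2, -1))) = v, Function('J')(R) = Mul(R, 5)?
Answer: Rational(-28921, 5192) ≈ -5.5703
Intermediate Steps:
Function('J')(R) = Mul(5, R)
Function('I')(v) = Add(-4, Mul(2, v))
Mul(Add(28805, Function('I')(Function('J')(12))), Pow(-5192, -1)) = Mul(Add(28805, Add(-4, Mul(2, Mul(5, 12)))), Pow(-5192, -1)) = Mul(Add(28805, Add(-4, Mul(2, 60))), Rational(-1, 5192)) = Mul(Add(28805, Add(-4, 120)), Rational(-1, 5192)) = Mul(Add(28805, 116), Rational(-1, 5192)) = Mul(28921, Rational(-1, 5192)) = Rational(-28921, 5192)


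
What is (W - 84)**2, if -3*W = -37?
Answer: 46225/9 ≈ 5136.1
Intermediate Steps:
W = 37/3 (W = -1/3*(-37) = 37/3 ≈ 12.333)
(W - 84)**2 = (37/3 - 84)**2 = (-215/3)**2 = 46225/9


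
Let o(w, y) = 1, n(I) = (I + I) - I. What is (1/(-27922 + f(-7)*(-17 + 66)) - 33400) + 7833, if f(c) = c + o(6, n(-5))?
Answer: -721398473/28216 ≈ -25567.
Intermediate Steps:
n(I) = I (n(I) = 2*I - I = I)
f(c) = 1 + c (f(c) = c + 1 = 1 + c)
(1/(-27922 + f(-7)*(-17 + 66)) - 33400) + 7833 = (1/(-27922 + (1 - 7)*(-17 + 66)) - 33400) + 7833 = (1/(-27922 - 6*49) - 33400) + 7833 = (1/(-27922 - 294) - 33400) + 7833 = (1/(-28216) - 33400) + 7833 = (-1/28216 - 33400) + 7833 = -942414401/28216 + 7833 = -721398473/28216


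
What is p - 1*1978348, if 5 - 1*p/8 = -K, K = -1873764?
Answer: -16968420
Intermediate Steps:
p = -14990072 (p = 40 - (-8)*(-1873764) = 40 - 8*1873764 = 40 - 14990112 = -14990072)
p - 1*1978348 = -14990072 - 1*1978348 = -14990072 - 1978348 = -16968420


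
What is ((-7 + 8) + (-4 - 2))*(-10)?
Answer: 50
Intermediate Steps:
((-7 + 8) + (-4 - 2))*(-10) = (1 - 6)*(-10) = -5*(-10) = 50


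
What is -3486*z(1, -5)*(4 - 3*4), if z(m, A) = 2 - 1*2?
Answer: 0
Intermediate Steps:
z(m, A) = 0 (z(m, A) = 2 - 2 = 0)
-3486*z(1, -5)*(4 - 3*4) = -0*(4 - 3*4) = -0*(4 - 12) = -0*(-8) = -3486*0 = 0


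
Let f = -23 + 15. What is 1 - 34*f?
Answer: 273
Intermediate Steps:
f = -8
1 - 34*f = 1 - 34*(-8) = 1 + 272 = 273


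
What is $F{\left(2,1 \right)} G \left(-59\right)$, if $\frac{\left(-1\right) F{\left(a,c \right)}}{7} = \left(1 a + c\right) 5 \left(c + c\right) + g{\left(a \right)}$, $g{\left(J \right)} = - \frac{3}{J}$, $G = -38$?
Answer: $-447279$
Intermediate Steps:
$F{\left(a,c \right)} = \frac{21}{a} - 70 c \left(a + c\right)$ ($F{\left(a,c \right)} = - 7 \left(\left(1 a + c\right) 5 \left(c + c\right) - \frac{3}{a}\right) = - 7 \left(\left(a + c\right) 5 \cdot 2 c - \frac{3}{a}\right) = - 7 \left(\left(a + c\right) 10 c - \frac{3}{a}\right) = - 7 \left(10 c \left(a + c\right) - \frac{3}{a}\right) = - 7 \left(- \frac{3}{a} + 10 c \left(a + c\right)\right) = \frac{21}{a} - 70 c \left(a + c\right)$)
$F{\left(2,1 \right)} G \left(-59\right) = \frac{7 \left(3 - 20 \cdot 1 \left(2 + 1\right)\right)}{2} \left(-38\right) \left(-59\right) = 7 \cdot \frac{1}{2} \left(3 - 20 \cdot 1 \cdot 3\right) \left(-38\right) \left(-59\right) = 7 \cdot \frac{1}{2} \left(3 - 60\right) \left(-38\right) \left(-59\right) = 7 \cdot \frac{1}{2} \left(-57\right) \left(-38\right) \left(-59\right) = \left(- \frac{399}{2}\right) \left(-38\right) \left(-59\right) = 7581 \left(-59\right) = -447279$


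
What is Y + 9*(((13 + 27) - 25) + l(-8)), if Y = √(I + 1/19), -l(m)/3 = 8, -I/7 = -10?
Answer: -81 + 11*√209/19 ≈ -72.630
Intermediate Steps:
I = 70 (I = -7*(-10) = 70)
l(m) = -24 (l(m) = -3*8 = -24)
Y = 11*√209/19 (Y = √(70 + 1/19) = √(1331/19) = 11*√209/19 ≈ 8.3698)
Y + 9*(((13 + 27) - 25) + l(-8)) = 11*√209/19 + 9*(((13 + 27) - 25) - 24) = 11*√209/19 + 9*((40 - 25) - 24) = 11*√209/19 + 9*(15 - 24) = 11*√209/19 + 9*(-9) = 11*√209/19 - 81 = -81 + 11*√209/19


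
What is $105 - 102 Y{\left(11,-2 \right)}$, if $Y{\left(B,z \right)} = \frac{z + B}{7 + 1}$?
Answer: $- \frac{39}{4} \approx -9.75$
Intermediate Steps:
$Y{\left(B,z \right)} = \frac{B}{8} + \frac{z}{8}$ ($Y{\left(B,z \right)} = \frac{B + z}{8} = \left(B + z\right) \frac{1}{8} = \frac{B}{8} + \frac{z}{8}$)
$105 - 102 Y{\left(11,-2 \right)} = 105 - 102 \left(\frac{1}{8} \cdot 11 + \frac{1}{8} \left(-2\right)\right) = 105 - 102 \left(\frac{11}{8} - \frac{1}{4}\right) = 105 - \frac{459}{4} = - \frac{39}{4}$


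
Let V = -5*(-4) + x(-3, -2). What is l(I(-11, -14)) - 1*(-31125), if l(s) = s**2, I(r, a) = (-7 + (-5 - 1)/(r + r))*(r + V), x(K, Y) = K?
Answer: 3963261/121 ≈ 32754.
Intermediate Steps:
V = 17 (V = -5*(-4) - 3 = 20 - 3 = 17)
I(r, a) = (-7 - 3/r)*(17 + r) (I(r, a) = (-7 + (-5 - 1)/(r + r))*(r + 17) = (-7 - 6*1/(2*r))*(17 + r) = (-7 - 3/r)*(17 + r))
l(I(-11, -14)) - 1*(-31125) = (-122 - 51/(-11) - 7*(-11))**2 - 1*(-31125) = (-122 - 51*(-1/11) + 77)**2 + 31125 = (-122 + 51/11 + 77)**2 + 31125 = (-444/11)**2 + 31125 = 197136/121 + 31125 = 3963261/121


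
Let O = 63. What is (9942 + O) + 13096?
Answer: 23101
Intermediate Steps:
(9942 + O) + 13096 = (9942 + 63) + 13096 = 10005 + 13096 = 23101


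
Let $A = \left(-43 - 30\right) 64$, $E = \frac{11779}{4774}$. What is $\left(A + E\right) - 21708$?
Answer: $- \frac{125926341}{4774} \approx -26378.0$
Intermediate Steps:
$E = \frac{11779}{4774}$ ($E = 11779 \cdot \frac{1}{4774} = \frac{11779}{4774} \approx 2.4673$)
$A = -4672$ ($A = \left(-73\right) 64 = -4672$)
$\left(A + E\right) - 21708 = \left(-4672 + \frac{11779}{4774}\right) - 21708 = - \frac{22292349}{4774} - 21708 = - \frac{125926341}{4774}$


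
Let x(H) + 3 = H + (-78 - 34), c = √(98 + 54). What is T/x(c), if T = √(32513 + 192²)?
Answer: -115*√69377/13073 - 2*√2636326/13073 ≈ -2.5654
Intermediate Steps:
c = 2*√38 (c = √152 = 2*√38 ≈ 12.329)
x(H) = -115 + H (x(H) = -3 + (H + (-78 - 34)) = -3 + (H - 112) = -3 + (-112 + H) = -115 + H)
T = √69377 (T = √(32513 + 36864) = √69377 ≈ 263.40)
T/x(c) = √69377/(-115 + 2*√38)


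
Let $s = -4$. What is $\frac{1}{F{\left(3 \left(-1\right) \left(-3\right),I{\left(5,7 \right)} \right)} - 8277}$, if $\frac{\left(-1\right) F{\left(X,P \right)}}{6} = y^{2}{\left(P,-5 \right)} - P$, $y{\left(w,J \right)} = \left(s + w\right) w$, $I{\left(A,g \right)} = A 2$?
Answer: $- \frac{1}{29817} \approx -3.3538 \cdot 10^{-5}$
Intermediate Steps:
$I{\left(A,g \right)} = 2 A$
$y{\left(w,J \right)} = w \left(-4 + w\right)$ ($y{\left(w,J \right)} = \left(-4 + w\right) w = w \left(-4 + w\right)$)
$F{\left(X,P \right)} = 6 P - 6 P^{2} \left(-4 + P\right)^{2}$ ($F{\left(X,P \right)} = - 6 \left(\left(P \left(-4 + P\right)\right)^{2} - P\right) = - 6 \left(P^{2} \left(-4 + P\right)^{2} - P\right) = - 6 \left(- P + P^{2} \left(-4 + P\right)^{2}\right) = 6 P - 6 P^{2} \left(-4 + P\right)^{2}$)
$\frac{1}{F{\left(3 \left(-1\right) \left(-3\right),I{\left(5,7 \right)} \right)} - 8277} = \frac{1}{6 \cdot 2 \cdot 5 \left(1 - 2 \cdot 5 \left(-4 + 2 \cdot 5\right)^{2}\right) - 8277} = \frac{1}{6 \cdot 10 \left(1 - 10 \left(-4 + 10\right)^{2}\right) - 8277} = \frac{1}{6 \cdot 10 \left(1 - 10 \cdot 6^{2}\right) - 8277} = \frac{1}{6 \cdot 10 \left(1 - 10 \cdot 36\right) - 8277} = \frac{1}{6 \cdot 10 \left(1 - 360\right) - 8277} = \frac{1}{6 \cdot 10 \left(-359\right) - 8277} = \frac{1}{-21540 - 8277} = \frac{1}{-29817} = - \frac{1}{29817}$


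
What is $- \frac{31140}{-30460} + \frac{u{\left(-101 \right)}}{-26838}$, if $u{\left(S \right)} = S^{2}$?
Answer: $\frac{26250643}{40874274} \approx 0.64223$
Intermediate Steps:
$- \frac{31140}{-30460} + \frac{u{\left(-101 \right)}}{-26838} = - \frac{31140}{-30460} + \frac{\left(-101\right)^{2}}{-26838} = \left(-31140\right) \left(- \frac{1}{30460}\right) + 10201 \left(- \frac{1}{26838}\right) = \frac{1557}{1523} - \frac{10201}{26838} = \frac{26250643}{40874274}$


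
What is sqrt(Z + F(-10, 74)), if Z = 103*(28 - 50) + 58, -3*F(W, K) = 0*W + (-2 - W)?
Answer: 2*I*sqrt(4974)/3 ≈ 47.018*I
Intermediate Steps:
F(W, K) = 2/3 + W/3 (F(W, K) = -(0*W + (-2 - W))/3 = -(0 + (-2 - W))/3 = -(-2 - W)/3 = 2/3 + W/3)
Z = -2208 (Z = 103*(-22) + 58 = -2266 + 58 = -2208)
sqrt(Z + F(-10, 74)) = sqrt(-2208 + (2/3 + (1/3)*(-10))) = sqrt(-2208 + (2/3 - 10/3)) = sqrt(-2208 - 8/3) = sqrt(-6632/3) = 2*I*sqrt(4974)/3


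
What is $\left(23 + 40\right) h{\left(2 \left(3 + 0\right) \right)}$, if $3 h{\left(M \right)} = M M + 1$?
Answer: $777$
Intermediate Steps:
$h{\left(M \right)} = \frac{1}{3} + \frac{M^{2}}{3}$ ($h{\left(M \right)} = \frac{M M + 1}{3} = \frac{M^{2} + 1}{3} = \frac{1 + M^{2}}{3} = \frac{1}{3} + \frac{M^{2}}{3}$)
$\left(23 + 40\right) h{\left(2 \left(3 + 0\right) \right)} = \left(23 + 40\right) \left(\frac{1}{3} + \frac{\left(2 \left(3 + 0\right)\right)^{2}}{3}\right) = 63 \left(\frac{1}{3} + \frac{\left(2 \cdot 3\right)^{2}}{3}\right) = 63 \left(\frac{1}{3} + \frac{6^{2}}{3}\right) = 63 \left(\frac{1}{3} + \frac{1}{3} \cdot 36\right) = 63 \left(\frac{1}{3} + 12\right) = 63 \cdot \frac{37}{3} = 777$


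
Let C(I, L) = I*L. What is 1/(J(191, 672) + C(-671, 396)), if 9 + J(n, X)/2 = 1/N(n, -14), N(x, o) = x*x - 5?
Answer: -18238/4846456691 ≈ -3.7632e-6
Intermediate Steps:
N(x, o) = -5 + x² (N(x, o) = x² - 5 = -5 + x²)
J(n, X) = -18 + 2/(-5 + n²)
1/(J(191, 672) + C(-671, 396)) = 1/(2*(46 - 9*191²)/(-5 + 191²) - 671*396) = 1/(2*(46 - 9*36481)/(-5 + 36481) - 265716) = 1/(2*(46 - 328329)/36476 - 265716) = 1/(2*(1/36476)*(-328283) - 265716) = 1/(-328283/18238 - 265716) = 1/(-4846456691/18238) = -18238/4846456691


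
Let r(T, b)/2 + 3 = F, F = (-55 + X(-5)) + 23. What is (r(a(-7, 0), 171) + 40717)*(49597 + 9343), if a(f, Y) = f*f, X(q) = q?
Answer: 2395144780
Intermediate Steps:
a(f, Y) = f²
F = -37 (F = (-55 - 5) + 23 = -60 + 23 = -37)
r(T, b) = -80 (r(T, b) = -6 + 2*(-37) = -6 - 74 = -80)
(r(a(-7, 0), 171) + 40717)*(49597 + 9343) = (-80 + 40717)*(49597 + 9343) = 40637*58940 = 2395144780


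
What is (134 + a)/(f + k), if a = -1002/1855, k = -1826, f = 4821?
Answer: 247568/5555725 ≈ 0.044561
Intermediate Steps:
a = -1002/1855 (a = -1002*1/1855 = -1002/1855 ≈ -0.54016)
(134 + a)/(f + k) = (134 - 1002/1855)/(4821 - 1826) = (247568/1855)/2995 = (247568/1855)*(1/2995) = 247568/5555725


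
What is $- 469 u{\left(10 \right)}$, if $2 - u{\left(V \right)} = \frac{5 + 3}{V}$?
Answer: $- \frac{2814}{5} \approx -562.8$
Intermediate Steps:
$u{\left(V \right)} = 2 - \frac{8}{V}$ ($u{\left(V \right)} = 2 - \frac{5 + 3}{V} = 2 - \frac{8}{V}$)
$- 469 u{\left(10 \right)} = - 469 \left(2 - \frac{8}{10}\right) = - 469 \left(2 - \frac{4}{5}\right) = \left(-469\right) \frac{6}{5} = - \frac{2814}{5}$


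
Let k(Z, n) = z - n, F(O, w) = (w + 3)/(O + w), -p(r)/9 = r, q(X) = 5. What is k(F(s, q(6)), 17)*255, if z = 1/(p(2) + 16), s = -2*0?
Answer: -8925/2 ≈ -4462.5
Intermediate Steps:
s = 0
p(r) = -9*r
z = -½ (z = 1/(-9*2 + 16) = 1/(-18 + 16) = 1/(-2) = -½ ≈ -0.50000)
F(O, w) = (3 + w)/(O + w)
k(Z, n) = -½ - n
k(F(s, q(6)), 17)*255 = (-½ - 1*17)*255 = (-½ - 17)*255 = -35/2*255 = -8925/2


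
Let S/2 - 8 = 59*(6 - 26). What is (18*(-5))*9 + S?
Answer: -3154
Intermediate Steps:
S = -2344 (S = 16 + 2*(59*(6 - 26)) = 16 + 2*(59*(-20)) = 16 + 2*(-1180) = 16 - 2360 = -2344)
(18*(-5))*9 + S = (18*(-5))*9 - 2344 = -90*9 - 2344 = -810 - 2344 = -3154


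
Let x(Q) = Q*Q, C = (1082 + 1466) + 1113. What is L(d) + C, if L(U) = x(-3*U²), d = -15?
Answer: 459286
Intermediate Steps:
C = 3661 (C = 2548 + 1113 = 3661)
x(Q) = Q²
L(U) = 9*U⁴ (L(U) = (-3*U²)² = 9*U⁴)
L(d) + C = 9*(-15)⁴ + 3661 = 9*50625 + 3661 = 455625 + 3661 = 459286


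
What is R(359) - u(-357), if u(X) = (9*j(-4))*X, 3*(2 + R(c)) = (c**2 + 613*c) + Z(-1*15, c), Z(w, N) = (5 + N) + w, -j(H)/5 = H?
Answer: 542071/3 ≈ 1.8069e+5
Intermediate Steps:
j(H) = -5*H
Z(w, N) = 5 + N + w
R(c) = -16/3 + c**2/3 + 614*c/3 (R(c) = -2 + ((c**2 + 613*c) + (5 + c - 1*15))/3 = -2 + ((c**2 + 613*c) + (5 + c - 15))/3 = -2 + ((c**2 + 613*c) + (-10 + c))/3 = -2 + (-10 + c**2 + 614*c)/3 = -2 + (-10/3 + c**2/3 + 614*c/3) = -16/3 + c**2/3 + 614*c/3)
u(X) = 180*X (u(X) = (9*(-5*(-4)))*X = (9*20)*X = 180*X)
R(359) - u(-357) = (-16/3 + (1/3)*359**2 + (614/3)*359) - 180*(-357) = (-16/3 + (1/3)*128881 + 220426/3) - 1*(-64260) = (-16/3 + 128881/3 + 220426/3) + 64260 = 349291/3 + 64260 = 542071/3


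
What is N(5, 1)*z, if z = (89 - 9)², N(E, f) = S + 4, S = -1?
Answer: 19200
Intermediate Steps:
N(E, f) = 3 (N(E, f) = -1 + 4 = 3)
z = 6400 (z = 80² = 6400)
N(5, 1)*z = 3*6400 = 19200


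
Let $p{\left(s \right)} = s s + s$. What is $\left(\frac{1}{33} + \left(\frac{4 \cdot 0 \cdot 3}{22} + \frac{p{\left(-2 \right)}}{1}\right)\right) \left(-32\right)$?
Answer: $- \frac{2144}{33} \approx -64.97$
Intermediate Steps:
$p{\left(s \right)} = s + s^{2}$ ($p{\left(s \right)} = s^{2} + s = s + s^{2}$)
$\left(\frac{1}{33} + \left(\frac{4 \cdot 0 \cdot 3}{22} + \frac{p{\left(-2 \right)}}{1}\right)\right) \left(-32\right) = \left(\frac{1}{33} + \left(\frac{4 \cdot 0 \cdot 3}{22} + \frac{\left(-2\right) \left(1 - 2\right)}{1}\right)\right) \left(-32\right) = \left(\frac{1}{33} + \left(0 \cdot 3 \cdot \frac{1}{22} + \left(-2\right) \left(-1\right) 1\right)\right) \left(-32\right) = \left(\frac{1}{33} + \left(0 \cdot \frac{1}{22} + 2 \cdot 1\right)\right) \left(-32\right) = \left(\frac{1}{33} + \left(0 + 2\right)\right) \left(-32\right) = \left(\frac{1}{33} + 2\right) \left(-32\right) = \frac{67}{33} \left(-32\right) = - \frac{2144}{33}$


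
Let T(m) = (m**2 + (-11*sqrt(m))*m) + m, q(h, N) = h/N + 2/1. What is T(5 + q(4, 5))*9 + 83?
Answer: 17519/25 - 3861*sqrt(195)/25 ≈ -1455.9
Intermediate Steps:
q(h, N) = 2 + h/N (q(h, N) = h/N + 2*1 = h/N + 2 = 2 + h/N)
T(m) = m + m**2 - 11*m**(3/2) (T(m) = (m**2 - 11*m**(3/2)) + m = m + m**2 - 11*m**(3/2))
T(5 + q(4, 5))*9 + 83 = ((5 + (2 + 4/5)) + (5 + (2 + 4/5))**2 - 11*(5 + (2 + 4/5))**(3/2))*9 + 83 = ((5 + 14/5) + (5 + 14/5)**2 - 11*(5 + 14/5)**(3/2))*9 + 83 = (39/5 + (39/5)**2 - 429*sqrt(195)/25)*9 + 83 = (39/5 + 1521/25 - 429*sqrt(195)/25)*9 + 83 = (1716/25 - 429*sqrt(195)/25)*9 + 83 = (15444/25 - 3861*sqrt(195)/25) + 83 = 17519/25 - 3861*sqrt(195)/25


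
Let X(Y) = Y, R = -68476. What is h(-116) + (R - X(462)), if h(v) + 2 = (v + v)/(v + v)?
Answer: -68939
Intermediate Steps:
h(v) = -1 (h(v) = -2 + (v + v)/(v + v) = -2 + (2*v)/((2*v)) = -2 + (2*v)*(1/(2*v)) = -2 + 1 = -1)
h(-116) + (R - X(462)) = -1 + (-68476 - 1*462) = -1 + (-68476 - 462) = -1 - 68938 = -68939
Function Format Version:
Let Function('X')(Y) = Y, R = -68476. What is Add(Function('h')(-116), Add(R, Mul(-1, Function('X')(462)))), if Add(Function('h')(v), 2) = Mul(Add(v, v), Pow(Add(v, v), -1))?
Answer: -68939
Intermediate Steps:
Function('h')(v) = -1 (Function('h')(v) = Add(-2, Mul(Add(v, v), Pow(Add(v, v), -1))) = Add(-2, Mul(Mul(2, v), Pow(Mul(2, v), -1))) = Add(-2, Mul(Mul(2, v), Mul(Rational(1, 2), Pow(v, -1)))) = Add(-2, 1) = -1)
Add(Function('h')(-116), Add(R, Mul(-1, Function('X')(462)))) = Add(-1, Add(-68476, Mul(-1, 462))) = Add(-1, Add(-68476, -462)) = Add(-1, -68938) = -68939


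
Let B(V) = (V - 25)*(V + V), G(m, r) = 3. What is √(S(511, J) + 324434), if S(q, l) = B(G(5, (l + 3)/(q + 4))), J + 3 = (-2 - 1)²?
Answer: √324302 ≈ 569.48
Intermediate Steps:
J = 6 (J = -3 + (-2 - 1)² = -3 + (-3)² = -3 + 9 = 6)
B(V) = 2*V*(-25 + V) (B(V) = (-25 + V)*(2*V) = 2*V*(-25 + V))
S(q, l) = -132 (S(q, l) = 2*3*(-25 + 3) = 2*3*(-22) = -132)
√(S(511, J) + 324434) = √(-132 + 324434) = √324302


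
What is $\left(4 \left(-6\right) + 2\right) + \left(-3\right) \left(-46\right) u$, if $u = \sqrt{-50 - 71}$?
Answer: $-22 + 1518 i \approx -22.0 + 1518.0 i$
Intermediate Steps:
$u = 11 i$ ($u = \sqrt{-121} = 11 i \approx 11.0 i$)
$\left(4 \left(-6\right) + 2\right) + \left(-3\right) \left(-46\right) u = \left(4 \left(-6\right) + 2\right) + \left(-3\right) \left(-46\right) 11 i = \left(-24 + 2\right) + 138 \cdot 11 i = -22 + 1518 i$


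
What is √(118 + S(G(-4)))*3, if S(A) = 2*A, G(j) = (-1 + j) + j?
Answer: 30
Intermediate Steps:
G(j) = -1 + 2*j
√(118 + S(G(-4)))*3 = √(118 + 2*(-1 + 2*(-4)))*3 = √(118 + 2*(-1 - 8))*3 = √(118 + 2*(-9))*3 = √(118 - 18)*3 = √100*3 = 10*3 = 30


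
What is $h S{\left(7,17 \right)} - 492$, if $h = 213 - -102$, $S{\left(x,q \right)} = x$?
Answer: $1713$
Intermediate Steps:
$h = 315$ ($h = 213 + 102 = 315$)
$h S{\left(7,17 \right)} - 492 = 315 \cdot 7 - 492 = 2205 - 492 = 1713$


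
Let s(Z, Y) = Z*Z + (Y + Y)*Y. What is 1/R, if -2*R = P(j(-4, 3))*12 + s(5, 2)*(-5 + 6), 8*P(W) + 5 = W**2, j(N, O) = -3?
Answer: -2/39 ≈ -0.051282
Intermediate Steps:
s(Z, Y) = Z**2 + 2*Y**2 (s(Z, Y) = Z**2 + (2*Y)*Y = Z**2 + 2*Y**2)
P(W) = -5/8 + W**2/8
R = -39/2 (R = -((-5/8 + (1/8)*(-3)**2)*12 + (5**2 + 2*2**2)*(-5 + 6))/2 = -((-5/8 + (1/8)*9)*12 + (25 + 2*4)*1)/2 = -((-5/8 + 9/8)*12 + (25 + 8)*1)/2 = -((1/2)*12 + 33*1)/2 = -(6 + 33)/2 = -1/2*39 = -39/2 ≈ -19.500)
1/R = 1/(-39/2) = -2/39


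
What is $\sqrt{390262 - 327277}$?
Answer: $\sqrt{62985} \approx 250.97$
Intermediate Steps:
$\sqrt{390262 - 327277} = \sqrt{62985}$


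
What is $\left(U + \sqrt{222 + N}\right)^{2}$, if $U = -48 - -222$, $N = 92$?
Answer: $\left(174 + \sqrt{314}\right)^{2} \approx 36757.0$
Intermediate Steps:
$U = 174$ ($U = -48 + 222 = 174$)
$\left(U + \sqrt{222 + N}\right)^{2} = \left(174 + \sqrt{222 + 92}\right)^{2} = \left(174 + \sqrt{314}\right)^{2}$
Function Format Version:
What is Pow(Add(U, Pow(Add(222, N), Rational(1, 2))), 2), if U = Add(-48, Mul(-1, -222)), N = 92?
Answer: Pow(Add(174, Pow(314, Rational(1, 2))), 2) ≈ 36757.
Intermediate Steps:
U = 174 (U = Add(-48, 222) = 174)
Pow(Add(U, Pow(Add(222, N), Rational(1, 2))), 2) = Pow(Add(174, Pow(Add(222, 92), Rational(1, 2))), 2) = Pow(Add(174, Pow(314, Rational(1, 2))), 2)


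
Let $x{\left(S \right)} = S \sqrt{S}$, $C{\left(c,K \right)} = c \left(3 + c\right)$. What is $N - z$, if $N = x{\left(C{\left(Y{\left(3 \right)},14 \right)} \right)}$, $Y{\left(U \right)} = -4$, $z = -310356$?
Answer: $310364$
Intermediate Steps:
$x{\left(S \right)} = S^{\frac{3}{2}}$
$N = 8$ ($N = \left(- 4 \left(3 - 4\right)\right)^{\frac{3}{2}} = \left(\left(-4\right) \left(-1\right)\right)^{\frac{3}{2}} = 4^{\frac{3}{2}} = 8$)
$N - z = 8 - -310356 = 8 + 310356 = 310364$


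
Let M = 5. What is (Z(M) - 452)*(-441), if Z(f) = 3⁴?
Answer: 163611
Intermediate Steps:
Z(f) = 81
(Z(M) - 452)*(-441) = (81 - 452)*(-441) = -371*(-441) = 163611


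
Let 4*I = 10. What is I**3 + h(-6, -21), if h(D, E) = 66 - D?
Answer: 701/8 ≈ 87.625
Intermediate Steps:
I = 5/2 (I = (1/4)*10 = 5/2 ≈ 2.5000)
I**3 + h(-6, -21) = (5/2)**3 + (66 - 1*(-6)) = 125/8 + (66 + 6) = 125/8 + 72 = 701/8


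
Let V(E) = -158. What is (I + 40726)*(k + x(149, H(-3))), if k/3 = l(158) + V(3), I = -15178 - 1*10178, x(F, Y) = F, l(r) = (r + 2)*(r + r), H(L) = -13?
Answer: 2326326350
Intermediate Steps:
l(r) = 2*r*(2 + r) (l(r) = (2 + r)*(2*r) = 2*r*(2 + r))
I = -25356 (I = -15178 - 10178 = -25356)
k = 151206 (k = 3*(2*158*(2 + 158) - 158) = 3*(2*158*160 - 158) = 3*(50560 - 158) = 3*50402 = 151206)
(I + 40726)*(k + x(149, H(-3))) = (-25356 + 40726)*(151206 + 149) = 15370*151355 = 2326326350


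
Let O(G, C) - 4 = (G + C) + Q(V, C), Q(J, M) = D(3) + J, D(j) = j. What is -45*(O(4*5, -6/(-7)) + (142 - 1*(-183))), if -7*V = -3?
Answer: -111285/7 ≈ -15898.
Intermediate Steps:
V = 3/7 (V = -1/7*(-3) = 3/7 ≈ 0.42857)
Q(J, M) = 3 + J
O(G, C) = 52/7 + C + G (O(G, C) = 4 + ((G + C) + (3 + 3/7)) = 4 + ((C + G) + 24/7) = 4 + (24/7 + C + G) = 52/7 + C + G)
-45*(O(4*5, -6/(-7)) + (142 - 1*(-183))) = -45*((52/7 - 6/(-7) + 4*5) + (142 - 1*(-183))) = -45*((52/7 - 6*(-1/7) + 20) + (142 + 183)) = -45*((52/7 + 6/7 + 20) + 325) = -45*(198/7 + 325) = -45*2473/7 = -111285/7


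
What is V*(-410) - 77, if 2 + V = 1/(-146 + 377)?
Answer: 171223/231 ≈ 741.22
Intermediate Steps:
V = -461/231 (V = -2 + 1/(-146 + 377) = -2 + 1/231 = -461/231 ≈ -1.9957)
V*(-410) - 77 = -461/231*(-410) - 77 = 189010/231 - 77 = 171223/231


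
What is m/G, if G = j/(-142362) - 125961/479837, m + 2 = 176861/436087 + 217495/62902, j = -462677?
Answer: 1745681825422652081283/2798998655054729976779 ≈ 0.62368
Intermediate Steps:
m = 51110163739/27430744474 (m = -2 + (176861/436087 + 217495/62902) = -2 + 105971652687/27430744474 = 51110163739/27430744474 ≈ 1.8632)
G = 204077483767/68310554994 (G = -462677/(-142362) - 125961/479837 = -462677*(-1/142362) - 125961*1/479837 = 462677/142362 - 125961/479837 = 204077483767/68310554994 ≈ 2.9875)
m/G = 51110163739/(27430744474*(204077483767/68310554994)) = (51110163739/27430744474)*(68310554994/204077483767) = 1745681825422652081283/2798998655054729976779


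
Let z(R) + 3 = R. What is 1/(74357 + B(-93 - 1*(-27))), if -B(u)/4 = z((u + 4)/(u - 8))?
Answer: 37/2751529 ≈ 1.3447e-5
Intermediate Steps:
z(R) = -3 + R
B(u) = 12 - 4*(4 + u)/(-8 + u) (B(u) = -4*(-3 + (u + 4)/(u - 8)) = -4*(-3 + (4 + u)/(-8 + u)) = 12 - 4*(4 + u)/(-8 + u))
1/(74357 + B(-93 - 1*(-27))) = 1/(74357 + 8*(-14 + (-93 - 1*(-27)))/(-8 + (-93 - 1*(-27)))) = 1/(74357 + 8*(-14 + (-93 + 27))/(-8 + (-93 + 27))) = 1/(74357 + 8*(-14 - 66)/(-8 - 66)) = 1/(74357 + 8*(-80)/(-74)) = 1/(74357 + 8*(-1/74)*(-80)) = 1/(74357 + 320/37) = 1/(2751529/37) = 37/2751529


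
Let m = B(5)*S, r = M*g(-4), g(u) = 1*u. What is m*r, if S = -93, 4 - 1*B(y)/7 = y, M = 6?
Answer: -15624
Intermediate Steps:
g(u) = u
B(y) = 28 - 7*y
r = -24 (r = 6*(-4) = -24)
m = 651 (m = (28 - 7*5)*(-93) = (28 - 35)*(-93) = -7*(-93) = 651)
m*r = 651*(-24) = -15624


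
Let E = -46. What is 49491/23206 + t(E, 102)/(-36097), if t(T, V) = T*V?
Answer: 1895359179/837666982 ≈ 2.2627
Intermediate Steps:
49491/23206 + t(E, 102)/(-36097) = 49491/23206 - 46*102/(-36097) = 49491*(1/23206) - 4692*(-1/36097) = 49491/23206 + 4692/36097 = 1895359179/837666982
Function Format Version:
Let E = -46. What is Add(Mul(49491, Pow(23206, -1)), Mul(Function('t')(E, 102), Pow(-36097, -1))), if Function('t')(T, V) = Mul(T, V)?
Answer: Rational(1895359179, 837666982) ≈ 2.2627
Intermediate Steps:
Add(Mul(49491, Pow(23206, -1)), Mul(Function('t')(E, 102), Pow(-36097, -1))) = Add(Mul(49491, Pow(23206, -1)), Mul(Mul(-46, 102), Pow(-36097, -1))) = Add(Mul(49491, Rational(1, 23206)), Mul(-4692, Rational(-1, 36097))) = Add(Rational(49491, 23206), Rational(4692, 36097)) = Rational(1895359179, 837666982)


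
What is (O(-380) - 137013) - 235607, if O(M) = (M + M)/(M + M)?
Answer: -372619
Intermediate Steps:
O(M) = 1 (O(M) = (2*M)/((2*M)) = (2*M)*(1/(2*M)) = 1)
(O(-380) - 137013) - 235607 = (1 - 137013) - 235607 = -137012 - 235607 = -372619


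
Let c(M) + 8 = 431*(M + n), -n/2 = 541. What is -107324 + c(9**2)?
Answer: -538763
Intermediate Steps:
n = -1082 (n = -2*541 = -1082)
c(M) = -466350 + 431*M (c(M) = -8 + 431*(M - 1082) = -8 + 431*(-1082 + M) = -8 + (-466342 + 431*M) = -466350 + 431*M)
-107324 + c(9**2) = -107324 + (-466350 + 431*9**2) = -107324 + (-466350 + 431*81) = -107324 + (-466350 + 34911) = -107324 - 431439 = -538763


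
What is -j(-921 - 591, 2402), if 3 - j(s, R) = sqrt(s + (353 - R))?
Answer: -3 + I*sqrt(3561) ≈ -3.0 + 59.674*I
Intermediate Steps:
j(s, R) = 3 - sqrt(353 + s - R) (j(s, R) = 3 - sqrt(s + (353 - R)) = 3 - sqrt(353 + s - R))
-j(-921 - 591, 2402) = -(3 - sqrt(353 + (-921 - 591) - 1*2402)) = -(3 - sqrt(353 - 1512 - 2402)) = -(3 - sqrt(-3561)) = -(3 - I*sqrt(3561)) = -3 + I*sqrt(3561)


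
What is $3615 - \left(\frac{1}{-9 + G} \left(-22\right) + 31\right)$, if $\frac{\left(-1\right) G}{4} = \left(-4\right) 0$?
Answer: $\frac{32234}{9} \approx 3581.6$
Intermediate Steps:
$G = 0$ ($G = - 4 \left(\left(-4\right) 0\right) = \left(-4\right) 0 = 0$)
$3615 - \left(\frac{1}{-9 + G} \left(-22\right) + 31\right) = 3615 - \left(\frac{1}{-9 + 0} \left(-22\right) + 31\right) = 3615 - \left(\frac{1}{-9} \left(-22\right) + 31\right) = 3615 - \left(\left(- \frac{1}{9}\right) \left(-22\right) + 31\right) = 3615 - \left(\frac{22}{9} + 31\right) = 3615 - \frac{301}{9} = \frac{32234}{9}$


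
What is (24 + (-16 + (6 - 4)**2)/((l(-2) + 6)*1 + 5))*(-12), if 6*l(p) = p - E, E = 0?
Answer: -549/2 ≈ -274.50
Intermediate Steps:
l(p) = p/6 (l(p) = (p - 1*0)/6 = (p + 0)/6 = p/6)
(24 + (-16 + (6 - 4)**2)/((l(-2) + 6)*1 + 5))*(-12) = (24 + (-16 + (6 - 4)**2)/(((1/6)*(-2) + 6)*1 + 5))*(-12) = (24 + (-16 + 2**2)/((-1/3 + 6)*1 + 5))*(-12) = (24 + (-16 + 4)/((17/3)*1 + 5))*(-12) = (24 - 12/(17/3 + 5))*(-12) = (24 - 12/32/3)*(-12) = (24 - 12*3/32)*(-12) = (24 - 9/8)*(-12) = (183/8)*(-12) = -549/2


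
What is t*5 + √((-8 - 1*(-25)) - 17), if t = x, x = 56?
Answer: 280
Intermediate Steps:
t = 56
t*5 + √((-8 - 1*(-25)) - 17) = 56*5 + √((-8 - 1*(-25)) - 17) = 280 + √((-8 + 25) - 17) = 280 + √(17 - 17) = 280 + √0 = 280 + 0 = 280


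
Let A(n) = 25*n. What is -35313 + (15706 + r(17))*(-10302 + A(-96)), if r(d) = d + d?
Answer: -199964793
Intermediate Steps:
r(d) = 2*d
-35313 + (15706 + r(17))*(-10302 + A(-96)) = -35313 + (15706 + 2*17)*(-10302 + 25*(-96)) = -35313 + (15706 + 34)*(-10302 - 2400) = -35313 + 15740*(-12702) = -35313 - 199929480 = -199964793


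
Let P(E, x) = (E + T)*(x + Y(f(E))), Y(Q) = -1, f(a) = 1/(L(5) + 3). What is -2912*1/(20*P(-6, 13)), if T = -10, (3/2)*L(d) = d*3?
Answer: 91/120 ≈ 0.75833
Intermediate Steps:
L(d) = 2*d (L(d) = 2*(d*3)/3 = 2*(3*d)/3 = 2*d)
f(a) = 1/13 (f(a) = 1/(2*5 + 3) = 1/(10 + 3) = 1/13)
P(E, x) = (-1 + x)*(-10 + E) (P(E, x) = (E - 10)*(x - 1) = (-10 + E)*(-1 + x) = (-1 + x)*(-10 + E))
-2912*1/(20*P(-6, 13)) = -2912*1/(20*(10 - 1*(-6) - 10*13 - 6*13)) = -2912*1/(20*(10 + 6 - 130 - 78)) = -2912/((-192*20)) = -2912/(-3840) = -2912*(-1/3840) = 91/120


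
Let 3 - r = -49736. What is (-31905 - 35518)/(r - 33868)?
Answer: -67423/15871 ≈ -4.2482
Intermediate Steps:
r = 49739 (r = 3 - 1*(-49736) = 3 + 49736 = 49739)
(-31905 - 35518)/(r - 33868) = (-31905 - 35518)/(49739 - 33868) = -67423/15871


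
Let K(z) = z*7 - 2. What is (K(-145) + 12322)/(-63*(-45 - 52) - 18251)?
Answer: -2261/2428 ≈ -0.93122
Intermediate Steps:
K(z) = -2 + 7*z (K(z) = 7*z - 2 = -2 + 7*z)
(K(-145) + 12322)/(-63*(-45 - 52) - 18251) = ((-2 + 7*(-145)) + 12322)/(-63*(-45 - 52) - 18251) = ((-2 - 1015) + 12322)/(-63*(-97) - 18251) = (-1017 + 12322)/(6111 - 18251) = 11305/(-12140) = 11305*(-1/12140) = -2261/2428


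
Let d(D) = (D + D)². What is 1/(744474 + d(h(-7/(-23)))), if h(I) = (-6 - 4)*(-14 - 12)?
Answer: 1/1014874 ≈ 9.8534e-7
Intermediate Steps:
h(I) = 260 (h(I) = -10*(-26) = 260)
d(D) = 4*D² (d(D) = (2*D)² = 4*D²)
1/(744474 + d(h(-7/(-23)))) = 1/(744474 + 4*260²) = 1/(744474 + 4*67600) = 1/(744474 + 270400) = 1/1014874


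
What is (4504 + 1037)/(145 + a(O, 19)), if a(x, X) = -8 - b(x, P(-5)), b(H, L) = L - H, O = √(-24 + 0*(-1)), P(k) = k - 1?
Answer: 792363/20473 - 11082*I*√6/20473 ≈ 38.703 - 1.3259*I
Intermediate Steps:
P(k) = -1 + k
O = 2*I*√6 (O = √(-24 + 0) = √(-24) = 2*I*√6 ≈ 4.899*I)
a(x, X) = -2 + x (a(x, X) = -8 - ((-1 - 5) - x) = -8 - (-6 - x) = -8 + (6 + x) = -2 + x)
(4504 + 1037)/(145 + a(O, 19)) = (4504 + 1037)/(145 + (-2 + 2*I*√6)) = 5541/(143 + 2*I*√6)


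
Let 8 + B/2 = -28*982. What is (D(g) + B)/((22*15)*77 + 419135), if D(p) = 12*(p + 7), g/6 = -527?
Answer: -92868/444545 ≈ -0.20891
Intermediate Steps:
g = -3162 (g = 6*(-527) = -3162)
B = -55008 (B = -16 + 2*(-28*982) = -16 + 2*(-27496) = -16 - 54992 = -55008)
D(p) = 84 + 12*p (D(p) = 12*(7 + p) = 84 + 12*p)
(D(g) + B)/((22*15)*77 + 419135) = ((84 + 12*(-3162)) - 55008)/((22*15)*77 + 419135) = ((84 - 37944) - 55008)/(330*77 + 419135) = (-37860 - 55008)/(25410 + 419135) = -92868/444545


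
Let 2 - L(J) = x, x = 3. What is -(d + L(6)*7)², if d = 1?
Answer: -36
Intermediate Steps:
L(J) = -1 (L(J) = 2 - 1*3 = 2 - 3 = -1)
-(d + L(6)*7)² = -(1 - 1*7)² = -(1 - 7)² = -1*(-6)² = -1*36 = -36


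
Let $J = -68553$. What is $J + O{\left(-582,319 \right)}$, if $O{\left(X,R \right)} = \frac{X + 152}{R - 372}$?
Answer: $- \frac{3632879}{53} \approx -68545.0$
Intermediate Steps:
$O{\left(X,R \right)} = \frac{152 + X}{-372 + R}$
$J + O{\left(-582,319 \right)} = -68553 + \frac{152 - 582}{-372 + 319} = -68553 + \frac{1}{-53} \left(-430\right) = -68553 - - \frac{430}{53} = -68553 + \frac{430}{53} = - \frac{3632879}{53}$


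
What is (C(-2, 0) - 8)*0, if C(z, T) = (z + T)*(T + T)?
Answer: 0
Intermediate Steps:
C(z, T) = 2*T*(T + z) (C(z, T) = (T + z)*(2*T) = 2*T*(T + z))
(C(-2, 0) - 8)*0 = (2*0*(0 - 2) - 8)*0 = (2*0*(-2) - 8)*0 = (0 - 8)*0 = -8*0 = 0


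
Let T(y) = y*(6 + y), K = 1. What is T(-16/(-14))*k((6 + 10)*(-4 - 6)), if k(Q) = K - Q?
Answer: 9200/7 ≈ 1314.3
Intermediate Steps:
k(Q) = 1 - Q
T(-16/(-14))*k((6 + 10)*(-4 - 6)) = ((-16/(-14))*(6 - 16/(-14)))*(1 - (6 + 10)*(-4 - 6)) = ((-16*(-1/14))*(6 - 16*(-1/14)))*(1 - 16*(-10)) = (8*(6 + 8/7)/7)*(1 - 1*(-160)) = ((8/7)*(50/7))*(1 + 160) = (400/49)*161 = 9200/7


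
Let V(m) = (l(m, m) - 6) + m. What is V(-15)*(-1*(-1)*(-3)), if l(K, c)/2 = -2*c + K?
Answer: -27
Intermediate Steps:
l(K, c) = -4*c + 2*K (l(K, c) = 2*(-2*c + K) = 2*(K - 2*c) = -4*c + 2*K)
V(m) = -6 - m (V(m) = ((-4*m + 2*m) - 6) + m = (-2*m - 6) + m = (-6 - 2*m) + m = -6 - m)
V(-15)*(-1*(-1)*(-3)) = (-6 - 1*(-15))*(-1*(-1)*(-3)) = (-6 + 15)*(1*(-3)) = 9*(-3) = -27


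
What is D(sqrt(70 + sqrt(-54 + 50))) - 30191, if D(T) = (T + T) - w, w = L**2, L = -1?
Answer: -30192 + 2*sqrt(70 + 2*I) ≈ -30175.0 + 0.23902*I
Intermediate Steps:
w = 1 (w = (-1)**2 = 1)
D(T) = -1 + 2*T (D(T) = (T + T) - 1*1 = 2*T - 1 = -1 + 2*T)
D(sqrt(70 + sqrt(-54 + 50))) - 30191 = (-1 + 2*sqrt(70 + sqrt(-54 + 50))) - 30191 = (-1 + 2*sqrt(70 + sqrt(-4))) - 30191 = (-1 + 2*sqrt(70 + 2*I)) - 30191 = -30192 + 2*sqrt(70 + 2*I)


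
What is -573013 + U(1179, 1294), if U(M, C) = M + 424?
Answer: -571410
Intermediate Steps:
U(M, C) = 424 + M
-573013 + U(1179, 1294) = -573013 + (424 + 1179) = -573013 + 1603 = -571410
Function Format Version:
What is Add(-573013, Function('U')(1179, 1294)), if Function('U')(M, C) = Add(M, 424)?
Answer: -571410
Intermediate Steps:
Function('U')(M, C) = Add(424, M)
Add(-573013, Function('U')(1179, 1294)) = Add(-573013, Add(424, 1179)) = Add(-573013, 1603) = -571410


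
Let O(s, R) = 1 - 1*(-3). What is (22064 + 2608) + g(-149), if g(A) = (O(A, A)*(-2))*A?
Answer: 25864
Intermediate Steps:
O(s, R) = 4 (O(s, R) = 1 + 3 = 4)
g(A) = -8*A (g(A) = (4*(-2))*A = -8*A)
(22064 + 2608) + g(-149) = (22064 + 2608) - 8*(-149) = 24672 + 1192 = 25864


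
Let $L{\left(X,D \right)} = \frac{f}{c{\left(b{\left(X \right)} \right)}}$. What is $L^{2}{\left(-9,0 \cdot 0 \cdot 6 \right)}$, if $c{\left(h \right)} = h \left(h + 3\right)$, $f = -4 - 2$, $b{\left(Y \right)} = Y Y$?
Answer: $\frac{1}{1285956} \approx 7.7763 \cdot 10^{-7}$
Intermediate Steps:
$b{\left(Y \right)} = Y^{2}$
$f = -6$ ($f = -4 - 2 = -6$)
$c{\left(h \right)} = h \left(3 + h\right)$
$L{\left(X,D \right)} = - \frac{6}{X^{2} \left(3 + X^{2}\right)}$
$L^{2}{\left(-9,0 \cdot 0 \cdot 6 \right)} = \left(- \frac{6}{81 \left(3 + \left(-9\right)^{2}\right)}\right)^{2} = \left(\left(-6\right) \frac{1}{81} \frac{1}{3 + 81}\right)^{2} = \left(\left(-6\right) \frac{1}{81} \cdot \frac{1}{84}\right)^{2} = \left(- \frac{1}{1134}\right)^{2} = \frac{1}{1285956}$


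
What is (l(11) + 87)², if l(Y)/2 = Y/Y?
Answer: 7921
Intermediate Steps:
l(Y) = 2 (l(Y) = 2*(Y/Y) = 2*1 = 2)
(l(11) + 87)² = (2 + 87)² = 89² = 7921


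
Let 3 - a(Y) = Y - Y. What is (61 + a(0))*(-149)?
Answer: -9536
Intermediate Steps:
a(Y) = 3 (a(Y) = 3 - (Y - Y) = 3 - 1*0 = 3 + 0 = 3)
(61 + a(0))*(-149) = (61 + 3)*(-149) = 64*(-149) = -9536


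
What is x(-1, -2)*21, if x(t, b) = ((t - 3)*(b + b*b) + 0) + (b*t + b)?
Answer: -168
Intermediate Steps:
x(t, b) = b + b*t + (-3 + t)*(b + b²) (x(t, b) = ((-3 + t)*(b + b²) + 0) + (b + b*t) = (-3 + t)*(b + b²) + (b + b*t) = b + b*t + (-3 + t)*(b + b²))
x(-1, -2)*21 = -2*(-2 - 3*(-2) + 2*(-1) - 2*(-1))*21 = -2*(-2 + 6 - 2 + 2)*21 = -2*4*21 = -8*21 = -168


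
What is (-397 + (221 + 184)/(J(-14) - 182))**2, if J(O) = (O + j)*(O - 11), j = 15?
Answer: 84198976/529 ≈ 1.5917e+5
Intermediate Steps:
J(O) = (-11 + O)*(15 + O) (J(O) = (O + 15)*(O - 11) = (15 + O)*(-11 + O) = (-11 + O)*(15 + O))
(-397 + (221 + 184)/(J(-14) - 182))**2 = (-397 + (221 + 184)/((-165 + (-14)**2 + 4*(-14)) - 182))**2 = (-397 + 405/((-165 + 196 - 56) - 182))**2 = (-397 + 405/(-25 - 182))**2 = (-397 + 405/(-207))**2 = (-397 + 405*(-1/207))**2 = (-397 - 45/23)**2 = (-9176/23)**2 = 84198976/529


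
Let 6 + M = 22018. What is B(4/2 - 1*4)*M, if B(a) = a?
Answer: -44024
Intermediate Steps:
M = 22012 (M = -6 + 22018 = 22012)
B(4/2 - 1*4)*M = (4/2 - 1*4)*22012 = (4*(1/2) - 4)*22012 = (2 - 4)*22012 = -2*22012 = -44024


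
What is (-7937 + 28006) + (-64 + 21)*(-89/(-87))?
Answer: 1742176/87 ≈ 20025.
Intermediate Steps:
(-7937 + 28006) + (-64 + 21)*(-89/(-87)) = 20069 - (-3827)*(-1)/87 = 20069 - 43*89/87 = 20069 - 3827/87 = 1742176/87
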